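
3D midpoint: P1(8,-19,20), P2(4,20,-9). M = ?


Mx = (8+4)/2 = 6.0000
My = (-19+20)/2 = 0.5000
Mz = (20- 9)/2 = 5.5000

M = (6.0000, 0.5000, 5.5000)


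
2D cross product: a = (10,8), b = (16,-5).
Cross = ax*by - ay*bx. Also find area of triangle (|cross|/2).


cross = 10*(-5) - 8*16 = -50 - 128 = -178
Triangle area = |-178|/2 = 178/2 = 89.0000

cross = -178, triangle area = 89.0000


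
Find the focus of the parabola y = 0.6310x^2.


a = 0.6310
4a = 2.5240
focus = (0, 1/2.5240) = (0, 0.3962)

Focus = (0, 0.3962)


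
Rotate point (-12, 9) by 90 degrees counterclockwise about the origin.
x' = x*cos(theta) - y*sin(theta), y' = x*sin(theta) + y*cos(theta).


cos(90) = 0, sin(90) = 1
x' = -12*0 - 9*1 = -9
y' = -12*1 + 9*0 = -12

(-9, -12)


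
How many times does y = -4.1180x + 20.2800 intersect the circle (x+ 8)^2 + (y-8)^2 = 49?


Substitute y = -4.1180x + 20.2800: (x+ 8)^2 + (-4.1180x+20.2800-8)^2 = 49
Expand to Ax^2 + Bx + C = 0, where b-k = 12.28
A = 1+m^2 = 17.957924
B = 2(m(b-k) - h) = 2(-4.1180*12.28 + 8) = -85.13808
C = h^2 + (b-k)^2 - r^2 = 64 + 150.7984 - 49 = 165.7984
disc = B^2-4AC = 7248.4927 - 11909.5803 = -4661.0876
disc < 0

0 intersection points


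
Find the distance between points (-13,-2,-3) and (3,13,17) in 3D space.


dx=16, dy=15, dz=20
d = sqrt(256+225+400) = sqrt(881) = 29.6816

29.6816


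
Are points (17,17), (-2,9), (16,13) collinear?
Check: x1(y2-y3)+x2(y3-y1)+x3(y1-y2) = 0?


17*(9-13) - 2*(13-17) + 16*(17-9)
= -68 + 8 + 128 = 68

No, not collinear (determinant = 68)


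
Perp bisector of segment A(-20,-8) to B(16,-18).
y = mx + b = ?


Midpoint = (-2, -13)
Slope of AB = dy/dx = -10/36 = -0.2778
Perp slope = -dx/dy = 36/10 = 3.6000
b = My - (perp slope)*Mx = -13 + (36*(-2))/(-10) = -13 + 7.2000 = -5.8000

y = 3.6000x - 5.8000


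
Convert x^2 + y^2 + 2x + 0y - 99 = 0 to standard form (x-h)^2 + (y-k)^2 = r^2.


h = -D/2 = -2/2 = -1
k = -E/2 = 0/2 = 0
r^2 = h^2 + k^2 - F = 1 + 0 + 99 = 100
r = 10

Center (-1, 0), radius = 10


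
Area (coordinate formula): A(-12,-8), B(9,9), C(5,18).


-12*(9-18) = 108
9*(18+ 8) = 234
5*(-8-9) = -85
sum = 257
Area = |257|/2 = 128.5000

128.5000 sq units


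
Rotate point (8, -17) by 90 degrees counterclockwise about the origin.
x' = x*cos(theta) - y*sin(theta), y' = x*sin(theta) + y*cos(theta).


cos(90) = 0, sin(90) = 1
x' = 8*0 + 17*1 = 17
y' = 8*1 - 17*0 = 8

(17, 8)


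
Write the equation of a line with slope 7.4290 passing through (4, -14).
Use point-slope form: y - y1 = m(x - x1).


y + 14 = 7.4290(x - 4)
y = 7.4290x - 14 - 7.4290*4
y = 7.4290x - 43.7160

y = 7.4290x - 43.7160


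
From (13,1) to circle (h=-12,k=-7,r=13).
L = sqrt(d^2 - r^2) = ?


d = sqrt((13+ 12)^2 + (1+ 7)^2) = sqrt(625+64) = 26.2488
L = sqrt(689.0000 - 169) = sqrt(520.0000) = 22.8035

22.8035


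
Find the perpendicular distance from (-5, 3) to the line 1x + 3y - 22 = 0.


|1*(-5) + 3*3 - 22| = |-18| = 18
sqrt(1 + 9) = sqrt(10) = 3.1623
d = 18/sqrt(10) = 5.6921

5.6921


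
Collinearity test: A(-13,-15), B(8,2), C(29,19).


-13*(2-19) + 8*(19+ 15) + 29*(-15-2)
= 221 + 272 - 493 = 0

Yes, collinear (determinant = 0)


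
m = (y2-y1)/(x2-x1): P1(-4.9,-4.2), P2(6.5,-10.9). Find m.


dy = -10.9 + 4.2 = -6.7
dx = 6.5 + 4.9 = 11.4
m = -6.7/11.4 = -0.5877

m = -0.5877


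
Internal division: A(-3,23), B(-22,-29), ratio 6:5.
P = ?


Px = (6*(-22) + 5*(-3))/11 = -147/11 = -13.3636
Py = (6*(-29) + 5*23)/11 = -59/11 = -5.3636

P = (-13.3636, -5.3636)


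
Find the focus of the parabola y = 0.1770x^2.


a = 0.1770
4a = 0.7080
focus = (0, 1/0.7080) = (0, 1.4124)

Focus = (0, 1.4124)


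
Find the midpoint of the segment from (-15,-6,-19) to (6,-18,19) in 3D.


Mx = (-15+6)/2 = -4.5000
My = (-6- 18)/2 = -12.0000
Mz = (-19+19)/2 = 0

M = (-4.5000, -12.0000, 0)


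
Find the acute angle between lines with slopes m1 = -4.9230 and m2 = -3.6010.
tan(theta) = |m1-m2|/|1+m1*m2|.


m1-m2 = -1.322
1+m1*m2 = 18.727723
tan(theta) = |-1.322/18.727723| = 0.070591
theta = arctan(|-1.322/18.727723|) = 4.0378 degrees (acute angle)

4.0378 degrees


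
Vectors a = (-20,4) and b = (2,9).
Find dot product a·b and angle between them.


a·b = -20*2 + 4*9 = -40 + 36 = -4
|a| = sqrt(400+16) = 20.3961
|b| = sqrt(4+81) = 9.2195
cos(theta) = -4/(sqrt(416)*sqrt(85)) = -4/sqrt(35360) = -0.021272
theta = arccos(-4/sqrt(35360)) = 91.2189 degrees

a·b = -4, theta = 91.2189 deg


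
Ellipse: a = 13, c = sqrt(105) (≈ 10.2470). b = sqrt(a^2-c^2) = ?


b^2 = 13^2 - (sqrt(105))^2 = 169 - 105 = 64
b = sqrt(64) = 8

b = 8


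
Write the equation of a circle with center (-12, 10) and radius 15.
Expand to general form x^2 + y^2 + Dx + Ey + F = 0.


(x+ 12)^2 + (y-10)^2 = 15^2
D = -2h = 24, E = -2k = -20
F = h^2+k^2-r^2 = 144+100-225 = 19

x^2 + y^2 + 24x - 20y + 19 = 0


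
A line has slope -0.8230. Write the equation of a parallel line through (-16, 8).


Parallel lines have equal slopes.
m2 = -0.8230
b2 = 8 + 0.8230*(-16) = -5.1680

y = -0.8230x - 5.1680


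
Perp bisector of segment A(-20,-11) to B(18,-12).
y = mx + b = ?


Midpoint = (-1, -11.5)
Slope of AB = dy/dx = -1/38 = -0.0263
Perp slope = -dx/dy = 38/1 = 38.0000
b = My - (perp slope)*Mx = -11.5 + (38*(-1))/(-1) = -11.5 + 38.0000 = 26.5000

y = 38.0000x + 26.5000


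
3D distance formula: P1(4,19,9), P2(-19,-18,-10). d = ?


dx=-23, dy=-37, dz=-19
d = sqrt(529+1369+361) = sqrt(2259) = 47.5289

47.5289


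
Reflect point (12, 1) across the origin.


Reflection rule for origin: (-x, -y)
(12, 1) -> (-12, -1)

(-12, -1)


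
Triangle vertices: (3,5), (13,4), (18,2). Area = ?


3*(4-2) = 6
13*(2-5) = -39
18*(5-4) = 18
sum = -15
Area = |-15|/2 = 7.5000

7.5000 sq units


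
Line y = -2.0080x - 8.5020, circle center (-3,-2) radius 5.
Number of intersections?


Substitute y = -2.0080x - 8.5020: (x+ 3)^2 + (-2.0080x- 8.5020+ 2)^2 = 25
Expand to Ax^2 + Bx + C = 0, where b-k = -6.502
A = 1+m^2 = 5.032064
B = 2(m(b-k) - h) = 2(-2.0080*(-6.502) + 3) = 32.112032
C = h^2 + (b-k)^2 - r^2 = 9 + 42.276004 - 25 = 26.276004
disc = B^2-4AC = 1031.1826 - 528.8901 = 502.2925
disc > 0

2 intersection points


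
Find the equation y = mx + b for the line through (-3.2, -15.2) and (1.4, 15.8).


m = (31.0)/(4.6) = 6.7391
b = y1 - m*x1 = -15.2 - (31.0*(-3.2))/(4.6) = -15.2 + 21.5652 = 6.3652

y = 6.7391x + 6.3652


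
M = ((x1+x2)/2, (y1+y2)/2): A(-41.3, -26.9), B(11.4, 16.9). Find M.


Mx = (-41.3 + 11.4)/2 = -29.9/2 = -14.9500
My = (-26.9 + 16.9)/2 = -10.0/2 = -5.0000

(-14.9500, -5.0000)


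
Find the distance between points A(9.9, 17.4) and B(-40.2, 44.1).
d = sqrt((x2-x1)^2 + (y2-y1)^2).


dx = -40.2 - 9.9 = -50.1
dy = 44.1 - 17.4 = 26.7
d = sqrt(2510.01 + 712.89) = sqrt(3222.9) = 56.7706

56.7706


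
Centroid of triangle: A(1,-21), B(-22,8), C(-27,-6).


Gx = (1- 22- 27)/3 = -48/3 = -16.0000
Gy = (-21+8- 6)/3 = -19/3 = -6.3333

G = (-16.0000, -6.3333)


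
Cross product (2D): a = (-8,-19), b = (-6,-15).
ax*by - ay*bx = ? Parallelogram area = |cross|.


cross = -8*(-15) + 19*(-6) = 120 - 114 = 6
Parallelogram area = |6| = 6

cross = 6, parallelogram area = 6


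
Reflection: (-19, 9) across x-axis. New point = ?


Reflection rule for x-axis: (x, -y)
(-19, 9) -> (-19, -9)

(-19, -9)


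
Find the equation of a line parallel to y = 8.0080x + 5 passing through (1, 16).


Parallel lines have equal slopes.
m2 = 8.0080
b2 = 16 - 8.0080*1 = 7.9920

y = 8.0080x + 7.9920


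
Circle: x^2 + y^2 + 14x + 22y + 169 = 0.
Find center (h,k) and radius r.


h = -D/2 = -14/2 = -7
k = -E/2 = -22/2 = -11
r^2 = h^2 + k^2 - F = 49 + 121 - 169 = 1
r = 1

Center (-7, -11), radius = 1


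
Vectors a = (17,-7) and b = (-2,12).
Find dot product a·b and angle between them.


a·b = 17*(-2) - 7*12 = -34 - 84 = -118
|a| = sqrt(289+49) = 18.3848
|b| = sqrt(4+144) = 12.1655
cos(theta) = -118/(sqrt(338)*sqrt(148)) = -118/sqrt(50024) = -0.527585
theta = arccos(-118/sqrt(50024)) = 121.8425 degrees

a·b = -118, theta = 121.8425 deg


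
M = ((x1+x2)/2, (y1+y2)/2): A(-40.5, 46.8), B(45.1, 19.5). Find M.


Mx = (-40.5 + 45.1)/2 = 4.6/2 = 2.3000
My = (46.8 + 19.5)/2 = 66.3/2 = 33.1500

(2.3000, 33.1500)


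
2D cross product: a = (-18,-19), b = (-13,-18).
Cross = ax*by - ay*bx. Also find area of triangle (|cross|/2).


cross = -18*(-18) + 19*(-13) = 324 - 247 = 77
Triangle area = |77|/2 = 77/2 = 38.5000

cross = 77, triangle area = 38.5000


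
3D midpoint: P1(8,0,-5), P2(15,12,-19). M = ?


Mx = (8+15)/2 = 11.5000
My = (0+12)/2 = 6.0000
Mz = (-5- 19)/2 = -12.0000

M = (11.5000, 6.0000, -12.0000)


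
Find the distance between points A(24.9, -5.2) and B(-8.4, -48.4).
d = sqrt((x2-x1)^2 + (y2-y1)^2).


dx = -8.4 - 24.9 = -33.3
dy = -48.4 + 5.2 = -43.2
d = sqrt(1108.89 + 1866.24) = sqrt(2975.13) = 54.5448

54.5448


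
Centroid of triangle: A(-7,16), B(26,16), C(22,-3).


Gx = (-7+26+22)/3 = 41/3 = 13.6667
Gy = (16+16- 3)/3 = 29/3 = 9.6667

G = (13.6667, 9.6667)


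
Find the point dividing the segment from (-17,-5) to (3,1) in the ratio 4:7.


Px = (4*3 + 7*(-17))/11 = -107/11 = -9.7273
Py = (4*1 + 7*(-5))/11 = -31/11 = -2.8182

P = (-9.7273, -2.8182)


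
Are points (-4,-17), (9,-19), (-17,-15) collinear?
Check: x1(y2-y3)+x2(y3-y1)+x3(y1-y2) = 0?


-4*(-19+ 15) + 9*(-15+ 17) - 17*(-17+ 19)
= 16 + 18 - 34 = 0

Yes, collinear (determinant = 0)


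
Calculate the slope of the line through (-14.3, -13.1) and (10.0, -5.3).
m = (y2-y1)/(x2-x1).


dy = -5.3 + 13.1 = 7.8
dx = 10.0 + 14.3 = 24.3
m = 7.8/24.3 = 0.3210

m = 0.3210


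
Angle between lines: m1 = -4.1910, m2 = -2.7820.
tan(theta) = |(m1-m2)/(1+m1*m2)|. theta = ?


m1-m2 = -1.409
1+m1*m2 = 12.659362
tan(theta) = |-1.409/12.659362| = 0.111301
theta = arctan(|-1.409/12.659362|) = 6.3509 degrees (acute angle)

6.3509 degrees


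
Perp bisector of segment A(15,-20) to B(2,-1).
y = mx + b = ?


Midpoint = (8.5, -10.5)
Slope of AB = dy/dx = 19/(-13) = -1.4615
Perp slope = -dx/dy = 13/19 = 0.6842
b = My - (perp slope)*Mx = -10.5 + (-13*8.5)/19 = -10.5 - 5.8158 = -16.3158

y = 0.6842x - 16.3158


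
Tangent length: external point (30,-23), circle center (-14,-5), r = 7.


d = sqrt((30+ 14)^2 + (-23+ 5)^2) = sqrt(1936+324) = 47.5395
L = sqrt(2260.0000 - 49) = sqrt(2211.0000) = 47.0213

47.0213


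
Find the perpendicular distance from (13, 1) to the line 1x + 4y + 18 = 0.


|1*13 + 4*1 + 18| = |35| = 35
sqrt(1 + 16) = sqrt(17) = 4.1231
d = 35/sqrt(17) = 8.4887

8.4887


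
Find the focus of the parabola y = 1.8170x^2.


a = 1.8170
4a = 7.2680
focus = (0, 1/7.2680) = (0, 0.1376)

Focus = (0, 0.1376)


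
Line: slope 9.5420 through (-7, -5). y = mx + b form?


y + 5 = 9.5420(x + 7)
y = 9.5420x - 5 - 9.5420*(-7)
y = 9.5420x + 61.7940

y = 9.5420x + 61.7940


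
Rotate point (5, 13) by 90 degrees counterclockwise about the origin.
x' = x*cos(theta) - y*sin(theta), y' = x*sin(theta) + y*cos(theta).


cos(90) = 0, sin(90) = 1
x' = 5*0 - 13*1 = -13
y' = 5*1 + 13*0 = 5

(-13, 5)


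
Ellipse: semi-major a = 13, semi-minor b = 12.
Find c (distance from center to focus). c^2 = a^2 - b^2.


c^2 = 13^2 - 12^2 = 169 - 144 = 25
c = sqrt(25) = 5.0000

c = 5.0000


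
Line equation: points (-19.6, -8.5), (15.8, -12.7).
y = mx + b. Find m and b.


m = (-4.2)/(35.4) = -0.1186
b = y1 - m*x1 = -8.5 - (-4.2*(-19.6))/(35.4) = -8.5 - 2.3254 = -10.8254

y = -0.1186x - 10.8254


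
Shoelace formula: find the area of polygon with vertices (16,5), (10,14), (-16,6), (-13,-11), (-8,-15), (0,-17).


sum(xi*y_{i+1}) = 16*14 + 10*6 - 16*(-11) - 13*(-15) - 8*(-17) + 0*5 = 791
sum(yi*x_{i+1}) = 5*10 + 14*(-16) + 6*(-13) - 11*(-8) - 15*0 - 17*16 = -436
Area = |791 + 436|/2 = 1227/2 = 613.5000

613.5000 sq units


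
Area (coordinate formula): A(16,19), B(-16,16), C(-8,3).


16*(16-3) = 208
-16*(3-19) = 256
-8*(19-16) = -24
sum = 440
Area = |440|/2 = 220.0000

220.0000 sq units


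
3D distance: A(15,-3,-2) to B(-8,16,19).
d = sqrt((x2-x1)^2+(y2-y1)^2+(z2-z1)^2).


dx=-23, dy=19, dz=21
d = sqrt(529+361+441) = sqrt(1331) = 36.4829

36.4829


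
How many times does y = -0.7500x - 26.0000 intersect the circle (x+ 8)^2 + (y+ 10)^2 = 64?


Substitute y = -0.7500x - 26.0000: (x+ 8)^2 + (-0.7500x- 26.0000+ 10)^2 = 64
Expand to Ax^2 + Bx + C = 0, where b-k = -16
A = 1+m^2 = 1.5625
B = 2(m(b-k) - h) = 2(-0.7500*(-16) + 8) = 40
C = h^2 + (b-k)^2 - r^2 = 64 + 256 - 64 = 256
disc = B^2-4AC = 1600.0000 - 1600.0000 = 0
disc = 0

1 intersection point (tangent)


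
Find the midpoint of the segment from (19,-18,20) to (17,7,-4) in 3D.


Mx = (19+17)/2 = 18.0000
My = (-18+7)/2 = -5.5000
Mz = (20- 4)/2 = 8.0000

M = (18.0000, -5.5000, 8.0000)


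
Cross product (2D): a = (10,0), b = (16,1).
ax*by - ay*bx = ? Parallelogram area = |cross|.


cross = 10*1 - 0*16 = 10 - 0 = 10
Parallelogram area = |10| = 10

cross = 10, parallelogram area = 10


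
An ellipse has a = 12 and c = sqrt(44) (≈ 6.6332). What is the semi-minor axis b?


b^2 = 12^2 - (sqrt(44))^2 = 144 - 44 = 100
b = sqrt(100) = 10

b = 10


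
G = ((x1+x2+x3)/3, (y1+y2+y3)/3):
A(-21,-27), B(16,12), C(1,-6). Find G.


Gx = (-21+16+1)/3 = -4/3 = -1.3333
Gy = (-27+12- 6)/3 = -21/3 = -7.0000

G = (-1.3333, -7.0000)


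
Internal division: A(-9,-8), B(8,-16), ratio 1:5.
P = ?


Px = (1*8 + 5*(-9))/6 = -37/6 = -6.1667
Py = (1*(-16) + 5*(-8))/6 = -56/6 = -9.3333

P = (-6.1667, -9.3333)


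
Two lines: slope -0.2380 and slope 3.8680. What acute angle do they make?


m1-m2 = -4.106
1+m1*m2 = 0.079416
tan(theta) = |-4.106/0.079416| = 51.702428
theta = arctan(|-4.106/0.079416|) = 88.8920 degrees (acute angle)

88.8920 degrees


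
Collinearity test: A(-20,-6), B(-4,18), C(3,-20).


-20*(18+ 20) - 4*(-20+ 6) + 3*(-6-18)
= -760 + 56 - 72 = -776

No, not collinear (determinant = -776)


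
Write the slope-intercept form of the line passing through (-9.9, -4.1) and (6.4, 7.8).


m = (11.9)/(16.3) = 0.7301
b = y1 - m*x1 = -4.1 - (11.9*(-9.9))/(16.3) = -4.1 + 7.2276 = 3.1276

y = 0.7301x + 3.1276


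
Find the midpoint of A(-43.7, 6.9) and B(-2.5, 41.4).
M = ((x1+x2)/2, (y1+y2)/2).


Mx = (-43.7 - 2.5)/2 = -46.2/2 = -23.1000
My = (6.9 + 41.4)/2 = 48.3/2 = 24.1500

(-23.1000, 24.1500)


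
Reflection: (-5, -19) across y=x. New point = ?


Reflection rule for y=x: (y, x)
(-5, -19) -> (-19, -5)

(-19, -5)


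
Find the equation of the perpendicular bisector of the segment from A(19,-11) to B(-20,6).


Midpoint = (-0.5, -2.5)
Slope of AB = dy/dx = 17/(-39) = -0.4359
Perp slope = -dx/dy = 39/17 = 2.2941
b = My - (perp slope)*Mx = -2.5 + (-39*(-0.5))/17 = -2.5 + 1.1471 = -1.3529

y = 2.2941x - 1.3529


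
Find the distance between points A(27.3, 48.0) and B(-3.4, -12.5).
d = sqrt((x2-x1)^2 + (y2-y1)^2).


dx = -3.4 - 27.3 = -30.7
dy = -12.5 - 48.0 = -60.5
d = sqrt(942.49 + 3660.25) = sqrt(4602.74) = 67.8435

67.8435


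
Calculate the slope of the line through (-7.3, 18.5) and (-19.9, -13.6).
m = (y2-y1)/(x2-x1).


dy = -13.6 - 18.5 = -32.1
dx = -19.9 + 7.3 = -12.6
m = -32.1/(-12.6) = 2.5476

m = 2.5476


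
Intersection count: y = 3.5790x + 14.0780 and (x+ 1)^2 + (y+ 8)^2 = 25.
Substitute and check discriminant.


Substitute y = 3.5790x + 14.0780: (x+ 1)^2 + (3.5790x+14.0780+ 8)^2 = 25
Expand to Ax^2 + Bx + C = 0, where b-k = 22.078
A = 1+m^2 = 13.809241
B = 2(m(b-k) - h) = 2(3.5790*22.078 + 1) = 160.034324
C = h^2 + (b-k)^2 - r^2 = 1 + 487.438084 - 25 = 463.438084
disc = B^2-4AC = 25610.9849 - 25598.9128 = 12.0721
disc > 0

2 intersection points


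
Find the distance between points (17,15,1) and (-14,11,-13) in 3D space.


dx=-31, dy=-4, dz=-14
d = sqrt(961+16+196) = sqrt(1173) = 34.2491

34.2491


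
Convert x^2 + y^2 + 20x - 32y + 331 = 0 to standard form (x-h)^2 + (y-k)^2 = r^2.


h = -D/2 = -20/2 = -10
k = -E/2 = 32/2 = 16
r^2 = h^2 + k^2 - F = 100 + 256 - 331 = 25
r = 5

Center (-10, 16), radius = 5


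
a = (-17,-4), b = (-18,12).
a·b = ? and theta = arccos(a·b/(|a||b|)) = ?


a·b = -17*(-18) - 4*12 = 306 - 48 = 258
|a| = sqrt(289+16) = 17.4642
|b| = sqrt(324+144) = 21.6333
cos(theta) = 258/(sqrt(305)*sqrt(468)) = 258/sqrt(142740) = 0.682884
theta = arccos(258/sqrt(142740)) = 46.9306 degrees

a·b = 258, theta = 46.9306 deg


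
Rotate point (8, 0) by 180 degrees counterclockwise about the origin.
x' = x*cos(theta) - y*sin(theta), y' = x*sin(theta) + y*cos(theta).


cos(180) = -1, sin(180) = 0
x' = 8*(-1) - 0*0 = -8
y' = 8*0 + 0*(-1) = 0

(-8, 0)


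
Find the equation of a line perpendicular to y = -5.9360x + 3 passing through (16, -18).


Perpendicular slope = -1/m1 = -1/(-5.9360) = 0.1685
b2 = y0 - m2*x0 = -18 + 16/(-5.9360) = -18 - 2.6954 = -20.6954

y = 0.1685x - 20.6954


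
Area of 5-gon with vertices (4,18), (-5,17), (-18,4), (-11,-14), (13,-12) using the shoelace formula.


sum(xi*y_{i+1}) = 4*17 - 5*4 - 18*(-14) - 11*(-12) + 13*18 = 666
sum(yi*x_{i+1}) = 18*(-5) + 17*(-18) + 4*(-11) - 14*13 - 12*4 = -670
Area = |666 + 670|/2 = 1336/2 = 668.0000

668.0000 sq units


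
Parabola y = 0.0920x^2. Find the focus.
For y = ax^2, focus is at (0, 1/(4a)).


a = 0.0920
4a = 0.3680
focus = (0, 1/0.3680) = (0, 2.7174)

Focus = (0, 2.7174)


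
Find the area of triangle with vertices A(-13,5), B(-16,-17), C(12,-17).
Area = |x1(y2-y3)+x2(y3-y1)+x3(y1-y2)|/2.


-13*(-17+ 17) = 0
-16*(-17-5) = 352
12*(5+ 17) = 264
sum = 616
Area = |616|/2 = 308.0000

308.0000 sq units


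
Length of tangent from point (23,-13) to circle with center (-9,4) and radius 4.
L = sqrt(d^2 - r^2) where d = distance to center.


d = sqrt((23+ 9)^2 + (-13-4)^2) = sqrt(1024+289) = 36.2353
L = sqrt(1313.0000 - 16) = sqrt(1297.0000) = 36.0139

36.0139


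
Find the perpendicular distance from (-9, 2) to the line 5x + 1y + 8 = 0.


|5*(-9) + 1*2 + 8| = |-35| = 35
sqrt(25 + 1) = sqrt(26) = 5.0990
d = 35/sqrt(26) = 6.8641

6.8641


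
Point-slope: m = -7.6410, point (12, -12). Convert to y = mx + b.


y + 12 = -7.6410(x - 12)
y = -7.6410x - 12 + 7.6410*12
y = -7.6410x + 79.6920

y = -7.6410x + 79.6920


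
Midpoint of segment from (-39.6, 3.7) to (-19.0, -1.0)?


Mx = (-39.6 - 19.0)/2 = -58.6/2 = -29.3000
My = (3.7 - 1.0)/2 = 2.7/2 = 1.3500

(-29.3000, 1.3500)


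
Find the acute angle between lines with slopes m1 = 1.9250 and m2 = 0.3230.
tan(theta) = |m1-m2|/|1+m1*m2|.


m1-m2 = 1.602
1+m1*m2 = 1.621775
tan(theta) = |1.602/1.621775| = 0.987807
theta = arctan(|1.602/1.621775|) = 44.6485 degrees (acute angle)

44.6485 degrees


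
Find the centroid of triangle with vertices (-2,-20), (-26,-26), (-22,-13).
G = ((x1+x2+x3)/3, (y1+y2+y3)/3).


Gx = (-2- 26- 22)/3 = -50/3 = -16.6667
Gy = (-20- 26- 13)/3 = -59/3 = -19.6667

G = (-16.6667, -19.6667)


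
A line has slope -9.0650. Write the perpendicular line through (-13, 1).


Perpendicular slope = -1/m1 = -1/(-9.0650) = 0.1103
b2 = y0 - m2*x0 = 1 - 13/(-9.0650) = 1 + 1.4341 = 2.4341

y = 0.1103x + 2.4341


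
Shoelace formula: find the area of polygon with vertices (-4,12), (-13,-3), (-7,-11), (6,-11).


sum(xi*y_{i+1}) = -4*(-3) - 13*(-11) - 7*(-11) + 6*12 = 304
sum(yi*x_{i+1}) = 12*(-13) - 3*(-7) - 11*6 - 11*(-4) = -157
Area = |304 + 157|/2 = 461/2 = 230.5000

230.5000 sq units


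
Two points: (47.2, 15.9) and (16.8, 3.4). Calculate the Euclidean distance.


dx = 16.8 - 47.2 = -30.4
dy = 3.4 - 15.9 = -12.5
d = sqrt(924.16 + 156.25) = sqrt(1080.41) = 32.8696

32.8696


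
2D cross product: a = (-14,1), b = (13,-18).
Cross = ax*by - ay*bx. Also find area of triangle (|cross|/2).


cross = -14*(-18) - 1*13 = 252 - 13 = 239
Triangle area = |239|/2 = 239/2 = 119.5000

cross = 239, triangle area = 119.5000


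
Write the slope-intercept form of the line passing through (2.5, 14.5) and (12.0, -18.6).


m = (-33.1)/(9.5) = -3.4842
b = y1 - m*x1 = 14.5 - (-33.1*2.5)/(9.5) = 14.5 + 8.7105 = 23.2105

y = -3.4842x + 23.2105


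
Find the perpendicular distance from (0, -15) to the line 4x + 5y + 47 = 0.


|4*0 + 5*(-15) + 47| = |-28| = 28
sqrt(16 + 25) = sqrt(41) = 6.4031
d = 28/sqrt(41) = 4.3729

4.3729


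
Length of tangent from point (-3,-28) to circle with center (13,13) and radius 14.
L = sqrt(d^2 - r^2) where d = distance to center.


d = sqrt((-3-13)^2 + (-28-13)^2) = sqrt(256+1681) = 44.0114
L = sqrt(1937.0000 - 196) = sqrt(1741.0000) = 41.7253

41.7253


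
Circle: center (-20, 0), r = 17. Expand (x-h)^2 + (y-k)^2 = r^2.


(x+ 20)^2 + (y-0)^2 = 17^2
D = -2h = 40, E = -2k = 0
F = h^2+k^2-r^2 = 400+0-289 = 111

x^2 + y^2 + 40x + 111 = 0


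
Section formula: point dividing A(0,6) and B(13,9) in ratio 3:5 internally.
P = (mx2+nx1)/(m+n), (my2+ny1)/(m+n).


Px = (3*13 + 5*0)/8 = 39/8 = 4.8750
Py = (3*9 + 5*6)/8 = 57/8 = 7.1250

P = (4.8750, 7.1250)


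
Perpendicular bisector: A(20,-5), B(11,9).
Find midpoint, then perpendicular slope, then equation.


Midpoint = (15.5, 2)
Slope of AB = dy/dx = 14/(-9) = -1.5556
Perp slope = -dx/dy = 9/14 = 0.6429
b = My - (perp slope)*Mx = 2 + (-9*15.5)/14 = 2 - 9.9643 = -7.9643

y = 0.6429x - 7.9643


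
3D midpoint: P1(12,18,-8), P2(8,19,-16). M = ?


Mx = (12+8)/2 = 10.0000
My = (18+19)/2 = 18.5000
Mz = (-8- 16)/2 = -12.0000

M = (10.0000, 18.5000, -12.0000)


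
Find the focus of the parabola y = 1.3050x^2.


a = 1.3050
4a = 5.2200
focus = (0, 1/5.2200) = (0, 0.1916)

Focus = (0, 0.1916)


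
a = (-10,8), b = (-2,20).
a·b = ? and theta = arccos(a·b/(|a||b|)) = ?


a·b = -10*(-2) + 8*20 = 20 + 160 = 180
|a| = sqrt(100+64) = 12.8062
|b| = sqrt(4+400) = 20.0998
cos(theta) = 180/(sqrt(164)*sqrt(404)) = 180/sqrt(66256) = 0.699294
theta = arccos(180/sqrt(66256)) = 45.6296 degrees

a·b = 180, theta = 45.6296 deg


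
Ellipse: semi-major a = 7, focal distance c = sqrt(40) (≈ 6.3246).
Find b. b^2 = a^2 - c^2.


b^2 = 7^2 - (sqrt(40))^2 = 49 - 40 = 9
b = sqrt(9) = 3

b = 3


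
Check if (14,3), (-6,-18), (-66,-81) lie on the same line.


14*(-18+ 81) - 6*(-81-3) - 66*(3+ 18)
= 882 + 504 - 1386 = 0

Yes, collinear (determinant = 0)


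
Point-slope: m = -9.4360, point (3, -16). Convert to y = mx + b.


y + 16 = -9.4360(x - 3)
y = -9.4360x - 16 + 9.4360*3
y = -9.4360x + 12.3080

y = -9.4360x + 12.3080


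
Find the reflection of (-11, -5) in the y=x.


Reflection rule for y=x: (y, x)
(-11, -5) -> (-5, -11)

(-5, -11)


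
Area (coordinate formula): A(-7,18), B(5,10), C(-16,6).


-7*(10-6) = -28
5*(6-18) = -60
-16*(18-10) = -128
sum = -216
Area = |-216|/2 = 108.0000

108.0000 sq units


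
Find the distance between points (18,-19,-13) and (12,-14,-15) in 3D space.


dx=-6, dy=5, dz=-2
d = sqrt(36+25+4) = sqrt(65) = 8.0623

8.0623


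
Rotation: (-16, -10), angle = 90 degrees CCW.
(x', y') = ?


cos(90) = 0, sin(90) = 1
x' = -16*0 + 10*1 = 10
y' = -16*1 - 10*0 = -16

(10, -16)


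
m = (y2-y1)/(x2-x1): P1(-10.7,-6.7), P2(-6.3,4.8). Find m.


dy = 4.8 + 6.7 = 11.5
dx = -6.3 + 10.7 = 4.4
m = 11.5/4.4 = 2.6136

m = 2.6136


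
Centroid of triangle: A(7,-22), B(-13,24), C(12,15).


Gx = (7- 13+12)/3 = 6/3 = 2.0000
Gy = (-22+24+15)/3 = 17/3 = 5.6667

G = (2.0000, 5.6667)


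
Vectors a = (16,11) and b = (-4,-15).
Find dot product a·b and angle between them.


a·b = 16*(-4) + 11*(-15) = -64 - 165 = -229
|a| = sqrt(256+121) = 19.4165
|b| = sqrt(16+225) = 15.5242
cos(theta) = -229/(sqrt(377)*sqrt(241)) = -229/sqrt(90857) = -0.759725
theta = arccos(-229/sqrt(90857)) = 139.4399 degrees

a·b = -229, theta = 139.4399 deg


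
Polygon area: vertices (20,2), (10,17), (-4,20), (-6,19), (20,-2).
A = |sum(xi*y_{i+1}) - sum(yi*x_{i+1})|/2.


sum(xi*y_{i+1}) = 20*17 + 10*20 - 4*19 - 6*(-2) + 20*2 = 516
sum(yi*x_{i+1}) = 2*10 + 17*(-4) + 20*(-6) + 19*20 - 2*20 = 172
Area = |516 - 172|/2 = 344/2 = 172.0000

172.0000 sq units


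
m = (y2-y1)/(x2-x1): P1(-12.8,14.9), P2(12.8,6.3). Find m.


dy = 6.3 - 14.9 = -8.6
dx = 12.8 + 12.8 = 25.6
m = -8.6/25.6 = -0.3359

m = -0.3359


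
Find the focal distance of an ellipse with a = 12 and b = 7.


c^2 = 12^2 - 7^2 = 144 - 49 = 95
c = sqrt(95) = 9.7468

c = 9.7468


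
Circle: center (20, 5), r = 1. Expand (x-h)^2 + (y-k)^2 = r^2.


(x-20)^2 + (y-5)^2 = 1^2
D = -2h = -40, E = -2k = -10
F = h^2+k^2-r^2 = 400+25-1 = 424

x^2 + y^2 - 40x - 10y + 424 = 0


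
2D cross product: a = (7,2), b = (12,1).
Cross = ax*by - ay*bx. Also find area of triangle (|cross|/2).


cross = 7*1 - 2*12 = 7 - 24 = -17
Triangle area = |-17|/2 = 17/2 = 8.5000

cross = -17, triangle area = 8.5000


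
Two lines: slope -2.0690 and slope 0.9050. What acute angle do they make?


m1-m2 = -2.974
1+m1*m2 = -0.872445
tan(theta) = |-2.974/(-0.872445)| = 3.408811
theta = arctan(|-2.974/(-0.872445)|) = 73.6506 degrees (acute angle)

73.6506 degrees


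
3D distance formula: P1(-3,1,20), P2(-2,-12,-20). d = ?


dx=1, dy=-13, dz=-40
d = sqrt(1+169+1600) = sqrt(1770) = 42.0714

42.0714


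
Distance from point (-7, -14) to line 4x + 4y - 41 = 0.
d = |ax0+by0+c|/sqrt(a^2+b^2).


|4*(-7) + 4*(-14) - 41| = |-125| = 125
sqrt(16 + 16) = sqrt(32) = 5.6569
d = 125/sqrt(32) = 22.0971

22.0971


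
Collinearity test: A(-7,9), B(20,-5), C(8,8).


-7*(-5-8) + 20*(8-9) + 8*(9+ 5)
= 91 - 20 + 112 = 183

No, not collinear (determinant = 183)


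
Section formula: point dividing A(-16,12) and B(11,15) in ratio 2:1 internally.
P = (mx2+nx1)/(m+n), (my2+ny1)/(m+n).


Px = (2*11 + 1*(-16))/3 = 6/3 = 2.0000
Py = (2*15 + 1*12)/3 = 42/3 = 14.0000

P = (2.0000, 14.0000)


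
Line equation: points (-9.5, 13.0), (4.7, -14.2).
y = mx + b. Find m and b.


m = (-27.2)/(14.2) = -1.9155
b = y1 - m*x1 = 13.0 - (-27.2*(-9.5))/(14.2) = 13.0 - 18.1972 = -5.1972

y = -1.9155x - 5.1972


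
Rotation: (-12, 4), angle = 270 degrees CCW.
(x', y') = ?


cos(270) = 0, sin(270) = -1
x' = -12*0 - 4*(-1) = 4
y' = -12*(-1) + 4*0 = 12

(4, 12)


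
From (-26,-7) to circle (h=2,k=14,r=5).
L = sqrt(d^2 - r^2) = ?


d = sqrt((-26-2)^2 + (-7-14)^2) = sqrt(784+441) = 35.0000
L = sqrt(1225.0000 - 25) = sqrt(1200.0000) = 34.6410

34.6410


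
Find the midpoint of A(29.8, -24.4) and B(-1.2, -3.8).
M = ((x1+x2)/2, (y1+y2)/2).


Mx = (29.8 - 1.2)/2 = 28.6/2 = 14.3000
My = (-24.4 - 3.8)/2 = -28.2/2 = -14.1000

(14.3000, -14.1000)


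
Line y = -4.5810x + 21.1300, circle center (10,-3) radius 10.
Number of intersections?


Substitute y = -4.5810x + 21.1300: (x-10)^2 + (-4.5810x+21.1300+ 3)^2 = 100
Expand to Ax^2 + Bx + C = 0, where b-k = 24.13
A = 1+m^2 = 21.985561
B = 2(m(b-k) - h) = 2(-4.5810*24.13 - 10) = -241.07906
C = h^2 + (b-k)^2 - r^2 = 100 + 582.2569 - 100 = 582.2569
disc = B^2-4AC = 58119.1132 - 51204.9784 = 6914.1348
disc > 0

2 intersection points


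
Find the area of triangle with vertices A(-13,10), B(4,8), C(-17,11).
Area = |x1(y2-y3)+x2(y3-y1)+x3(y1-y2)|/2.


-13*(8-11) = 39
4*(11-10) = 4
-17*(10-8) = -34
sum = 9
Area = |9|/2 = 4.5000

4.5000 sq units


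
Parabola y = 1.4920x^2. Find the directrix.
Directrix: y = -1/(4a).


a = 1.4920
1/(4a) = 0.1676
directrix: y = -0.1676 = -0.1676

y = -0.1676


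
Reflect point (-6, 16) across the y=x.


Reflection rule for y=x: (y, x)
(-6, 16) -> (16, -6)

(16, -6)


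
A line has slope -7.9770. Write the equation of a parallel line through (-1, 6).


Parallel lines have equal slopes.
m2 = -7.9770
b2 = 6 + 7.9770*(-1) = -1.9770

y = -7.9770x - 1.9770


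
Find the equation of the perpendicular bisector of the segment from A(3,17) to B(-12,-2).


Midpoint = (-4.5, 7.5)
Slope of AB = dy/dx = -19/(-15) = 1.2667
Perp slope = -dx/dy = -15/19 = -0.7895
b = My - (perp slope)*Mx = 7.5 + (-15*(-4.5))/(-19) = 7.5 - 3.5526 = 3.9474

y = -0.7895x + 3.9474


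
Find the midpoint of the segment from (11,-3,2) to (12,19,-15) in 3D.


Mx = (11+12)/2 = 11.5000
My = (-3+19)/2 = 8.0000
Mz = (2- 15)/2 = -6.5000

M = (11.5000, 8.0000, -6.5000)


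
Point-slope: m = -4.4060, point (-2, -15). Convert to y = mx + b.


y + 15 = -4.4060(x + 2)
y = -4.4060x - 15 + 4.4060*(-2)
y = -4.4060x - 23.8120

y = -4.4060x - 23.8120


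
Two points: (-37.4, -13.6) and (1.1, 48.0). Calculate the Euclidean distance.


dx = 1.1 + 37.4 = 38.5
dy = 48.0 + 13.6 = 61.6
d = sqrt(1482.25 + 3794.56) = sqrt(5276.81) = 72.6417

72.6417


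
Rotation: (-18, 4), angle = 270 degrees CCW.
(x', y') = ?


cos(270) = 0, sin(270) = -1
x' = -18*0 - 4*(-1) = 4
y' = -18*(-1) + 4*0 = 18

(4, 18)


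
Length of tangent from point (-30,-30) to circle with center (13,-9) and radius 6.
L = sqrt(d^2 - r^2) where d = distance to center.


d = sqrt((-30-13)^2 + (-30+ 9)^2) = sqrt(1849+441) = 47.8539
L = sqrt(2290.0000 - 36) = sqrt(2254.0000) = 47.4763

47.4763


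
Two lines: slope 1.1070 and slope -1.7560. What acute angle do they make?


m1-m2 = 2.863
1+m1*m2 = -0.943892
tan(theta) = |2.863/(-0.943892)| = 3.033186
theta = arctan(|2.863/(-0.943892)|) = 71.7533 degrees (acute angle)

71.7533 degrees


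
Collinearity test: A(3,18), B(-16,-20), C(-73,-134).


3*(-20+ 134) - 16*(-134-18) - 73*(18+ 20)
= 342 + 2432 - 2774 = 0

Yes, collinear (determinant = 0)


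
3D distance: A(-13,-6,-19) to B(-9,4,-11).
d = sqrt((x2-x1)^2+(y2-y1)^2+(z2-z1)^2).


dx=4, dy=10, dz=8
d = sqrt(16+100+64) = sqrt(180) = 13.4164

13.4164


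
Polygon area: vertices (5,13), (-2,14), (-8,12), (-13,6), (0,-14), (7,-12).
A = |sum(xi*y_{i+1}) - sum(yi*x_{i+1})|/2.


sum(xi*y_{i+1}) = 5*14 - 2*12 - 8*6 - 13*(-14) + 0*(-12) + 7*13 = 271
sum(yi*x_{i+1}) = 13*(-2) + 14*(-8) + 12*(-13) + 6*0 - 14*7 - 12*5 = -452
Area = |271 + 452|/2 = 723/2 = 361.5000

361.5000 sq units


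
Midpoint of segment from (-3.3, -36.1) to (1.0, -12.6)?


Mx = (-3.3 + 1.0)/2 = -2.3/2 = -1.1500
My = (-36.1 - 12.6)/2 = -48.7/2 = -24.3500

(-1.1500, -24.3500)


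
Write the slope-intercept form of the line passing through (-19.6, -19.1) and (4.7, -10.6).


m = (8.5)/(24.3) = 0.3498
b = y1 - m*x1 = -19.1 - (8.5*(-19.6))/(24.3) = -19.1 + 6.8560 = -12.2440

y = 0.3498x - 12.2440


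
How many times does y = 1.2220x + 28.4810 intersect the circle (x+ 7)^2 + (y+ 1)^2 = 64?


Substitute y = 1.2220x + 28.4810: (x+ 7)^2 + (1.2220x+28.4810+ 1)^2 = 64
Expand to Ax^2 + Bx + C = 0, where b-k = 29.481
A = 1+m^2 = 2.493284
B = 2(m(b-k) - h) = 2(1.2220*29.481 + 7) = 86.051564
C = h^2 + (b-k)^2 - r^2 = 49 + 869.129361 - 64 = 854.129361
disc = B^2-4AC = 7404.8717 - 8518.3483 = -1113.4766
disc < 0

0 intersection points


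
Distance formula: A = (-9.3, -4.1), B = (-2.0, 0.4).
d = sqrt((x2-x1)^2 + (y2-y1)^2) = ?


dx = -2.0 + 9.3 = 7.3
dy = 0.4 + 4.1 = 4.5
d = sqrt(53.29 + 20.25) = sqrt(73.54) = 8.5755

8.5755


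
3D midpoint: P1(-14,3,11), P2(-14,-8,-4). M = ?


Mx = (-14- 14)/2 = -14.0000
My = (3- 8)/2 = -2.5000
Mz = (11- 4)/2 = 3.5000

M = (-14.0000, -2.5000, 3.5000)


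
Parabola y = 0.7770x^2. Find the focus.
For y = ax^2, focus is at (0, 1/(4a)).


a = 0.7770
4a = 3.1080
focus = (0, 1/3.1080) = (0, 0.3218)

Focus = (0, 0.3218)


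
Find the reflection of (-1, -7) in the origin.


Reflection rule for origin: (-x, -y)
(-1, -7) -> (1, 7)

(1, 7)


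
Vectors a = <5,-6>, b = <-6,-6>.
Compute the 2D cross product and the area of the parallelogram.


cross = 5*(-6) + 6*(-6) = -30 - 36 = -66
Parallelogram area = |-66| = 66

cross = -66, parallelogram area = 66


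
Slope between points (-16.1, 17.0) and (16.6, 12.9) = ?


dy = 12.9 - 17.0 = -4.1
dx = 16.6 + 16.1 = 32.7
m = -4.1/32.7 = -0.1254

m = -0.1254


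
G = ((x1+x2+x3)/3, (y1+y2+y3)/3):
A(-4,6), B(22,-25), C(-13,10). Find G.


Gx = (-4+22- 13)/3 = 5/3 = 1.6667
Gy = (6- 25+10)/3 = -9/3 = -3.0000

G = (1.6667, -3.0000)


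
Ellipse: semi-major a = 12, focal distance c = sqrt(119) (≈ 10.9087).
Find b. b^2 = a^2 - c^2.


b^2 = 12^2 - (sqrt(119))^2 = 144 - 119 = 25
b = sqrt(25) = 5

b = 5


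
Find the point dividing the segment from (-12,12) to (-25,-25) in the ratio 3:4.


Px = (3*(-25) + 4*(-12))/7 = -123/7 = -17.5714
Py = (3*(-25) + 4*12)/7 = -27/7 = -3.8571

P = (-17.5714, -3.8571)


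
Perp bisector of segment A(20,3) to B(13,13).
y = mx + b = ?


Midpoint = (16.5, 8)
Slope of AB = dy/dx = 10/(-7) = -1.4286
Perp slope = -dx/dy = 7/10 = 0.7000
b = My - (perp slope)*Mx = 8 + (-7*16.5)/10 = 8 - 11.5500 = -3.5500

y = 0.7000x - 3.5500


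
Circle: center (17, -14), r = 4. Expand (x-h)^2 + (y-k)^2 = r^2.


(x-17)^2 + (y+ 14)^2 = 4^2
D = -2h = -34, E = -2k = 28
F = h^2+k^2-r^2 = 289+196-16 = 469

x^2 + y^2 - 34x + 28y + 469 = 0


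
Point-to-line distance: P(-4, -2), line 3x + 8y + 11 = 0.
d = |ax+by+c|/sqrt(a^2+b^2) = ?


|3*(-4) + 8*(-2) + 11| = |-17| = 17
sqrt(9 + 64) = sqrt(73) = 8.5440
d = 17/sqrt(73) = 1.9897

1.9897


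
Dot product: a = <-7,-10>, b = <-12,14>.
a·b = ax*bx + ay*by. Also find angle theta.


a·b = -7*(-12) - 10*14 = 84 - 140 = -56
|a| = sqrt(49+100) = 12.2066
|b| = sqrt(144+196) = 18.4391
cos(theta) = -56/(sqrt(149)*sqrt(340)) = -56/sqrt(50660) = -0.248803
theta = arccos(-56/sqrt(50660)) = 104.4067 degrees

a·b = -56, theta = 104.4067 deg


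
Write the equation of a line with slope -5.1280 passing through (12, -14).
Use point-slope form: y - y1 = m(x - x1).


y + 14 = -5.1280(x - 12)
y = -5.1280x - 14 + 5.1280*12
y = -5.1280x + 47.5360

y = -5.1280x + 47.5360


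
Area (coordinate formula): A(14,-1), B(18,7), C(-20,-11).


14*(7+ 11) = 252
18*(-11+ 1) = -180
-20*(-1-7) = 160
sum = 232
Area = |232|/2 = 116.0000

116.0000 sq units


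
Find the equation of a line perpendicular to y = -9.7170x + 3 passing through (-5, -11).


Perpendicular slope = -1/m1 = -1/(-9.7170) = 0.1029
b2 = y0 - m2*x0 = -11 - 5/(-9.7170) = -11 + 0.5146 = -10.4854

y = 0.1029x - 10.4854


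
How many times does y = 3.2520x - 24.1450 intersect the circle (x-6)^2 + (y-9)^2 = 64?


Substitute y = 3.2520x - 24.1450: (x-6)^2 + (3.2520x- 24.1450-9)^2 = 64
Expand to Ax^2 + Bx + C = 0, where b-k = -33.145
A = 1+m^2 = 11.575504
B = 2(m(b-k) - h) = 2(3.2520*(-33.145) - 6) = -227.57508
C = h^2 + (b-k)^2 - r^2 = 36 + 1098.591025 - 64 = 1070.591025
disc = B^2-4AC = 51790.4170 - 49570.5228 = 2219.8942
disc > 0

2 intersection points


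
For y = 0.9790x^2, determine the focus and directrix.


a = 0.9790
1/(4a) = 0.2554
Focus = (0, 0.2554)
Directrix: y = -0.2554

Focus = (0, 0.2554), Directrix: y = -0.2554


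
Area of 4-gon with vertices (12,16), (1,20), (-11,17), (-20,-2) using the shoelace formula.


sum(xi*y_{i+1}) = 12*20 + 1*17 - 11*(-2) - 20*16 = -41
sum(yi*x_{i+1}) = 16*1 + 20*(-11) + 17*(-20) - 2*12 = -568
Area = |-41 + 568|/2 = 527/2 = 263.5000

263.5000 sq units


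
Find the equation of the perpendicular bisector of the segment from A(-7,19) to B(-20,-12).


Midpoint = (-13.5, 3.5)
Slope of AB = dy/dx = -31/(-13) = 2.3846
Perp slope = -dx/dy = -13/31 = -0.4194
b = My - (perp slope)*Mx = 3.5 + (-13*(-13.5))/(-31) = 3.5 - 5.6613 = -2.1613

y = -0.4194x - 2.1613


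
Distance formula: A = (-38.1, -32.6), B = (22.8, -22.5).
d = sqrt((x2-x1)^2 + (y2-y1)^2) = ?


dx = 22.8 + 38.1 = 60.9
dy = -22.5 + 32.6 = 10.1
d = sqrt(3708.81 + 102.01) = sqrt(3810.82) = 61.7318

61.7318


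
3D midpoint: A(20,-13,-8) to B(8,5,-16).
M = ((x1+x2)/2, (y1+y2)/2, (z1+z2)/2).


Mx = (20+8)/2 = 14.0000
My = (-13+5)/2 = -4.0000
Mz = (-8- 16)/2 = -12.0000

M = (14.0000, -4.0000, -12.0000)


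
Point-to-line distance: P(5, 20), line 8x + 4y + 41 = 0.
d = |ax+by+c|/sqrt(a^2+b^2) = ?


|8*5 + 4*20 + 41| = |161| = 161
sqrt(64 + 16) = sqrt(80) = 8.9443
d = 161/sqrt(80) = 18.0003

18.0003


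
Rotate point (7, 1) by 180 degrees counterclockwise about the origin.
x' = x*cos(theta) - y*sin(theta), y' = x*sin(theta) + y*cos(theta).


cos(180) = -1, sin(180) = 0
x' = 7*(-1) - 1*0 = -7
y' = 7*0 + 1*(-1) = -1

(-7, -1)


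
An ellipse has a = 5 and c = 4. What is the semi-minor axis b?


b^2 = 5^2 - (4)^2 = 25 - 16 = 9
b = sqrt(9) = 3

b = 3


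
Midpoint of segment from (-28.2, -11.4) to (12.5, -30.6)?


Mx = (-28.2 + 12.5)/2 = -15.7/2 = -7.8500
My = (-11.4 - 30.6)/2 = -42.0/2 = -21.0000

(-7.8500, -21.0000)


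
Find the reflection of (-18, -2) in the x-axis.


Reflection rule for x-axis: (x, -y)
(-18, -2) -> (-18, 2)

(-18, 2)


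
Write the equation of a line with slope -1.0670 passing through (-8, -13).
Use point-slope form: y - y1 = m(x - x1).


y + 13 = -1.0670(x + 8)
y = -1.0670x - 13 + 1.0670*(-8)
y = -1.0670x - 21.5360

y = -1.0670x - 21.5360


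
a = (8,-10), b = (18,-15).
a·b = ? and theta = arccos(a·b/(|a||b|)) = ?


a·b = 8*18 - 10*(-15) = 144 + 150 = 294
|a| = sqrt(64+100) = 12.8062
|b| = sqrt(324+225) = 23.4307
cos(theta) = 294/(sqrt(164)*sqrt(549)) = 294/sqrt(90036) = 0.979804
theta = arccos(294/sqrt(90036)) = 11.5346 degrees

a·b = 294, theta = 11.5346 deg


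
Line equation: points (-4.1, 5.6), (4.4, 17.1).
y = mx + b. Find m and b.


m = (11.5)/(8.5) = 1.3529
b = y1 - m*x1 = 5.6 - (11.5*(-4.1))/(8.5) = 5.6 + 5.5471 = 11.1471

y = 1.3529x + 11.1471


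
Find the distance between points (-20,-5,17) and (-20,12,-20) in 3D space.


dx=0, dy=17, dz=-37
d = sqrt(0+289+1369) = sqrt(1658) = 40.7185

40.7185


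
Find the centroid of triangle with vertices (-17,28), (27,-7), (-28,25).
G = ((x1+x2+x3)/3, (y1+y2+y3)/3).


Gx = (-17+27- 28)/3 = -18/3 = -6.0000
Gy = (28- 7+25)/3 = 46/3 = 15.3333

G = (-6.0000, 15.3333)


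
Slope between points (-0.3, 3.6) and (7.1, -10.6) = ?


dy = -10.6 - 3.6 = -14.2
dx = 7.1 + 0.3 = 7.4
m = -14.2/7.4 = -1.9189

m = -1.9189


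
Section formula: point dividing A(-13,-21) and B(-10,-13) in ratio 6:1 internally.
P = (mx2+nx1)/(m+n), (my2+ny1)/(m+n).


Px = (6*(-10) + 1*(-13))/7 = -73/7 = -10.4286
Py = (6*(-13) + 1*(-21))/7 = -99/7 = -14.1429

P = (-10.4286, -14.1429)


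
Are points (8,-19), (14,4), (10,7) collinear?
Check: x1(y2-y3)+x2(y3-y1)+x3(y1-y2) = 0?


8*(4-7) + 14*(7+ 19) + 10*(-19-4)
= -24 + 364 - 230 = 110

No, not collinear (determinant = 110)


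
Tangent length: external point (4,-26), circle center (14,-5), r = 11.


d = sqrt((4-14)^2 + (-26+ 5)^2) = sqrt(100+441) = 23.2594
L = sqrt(541.0000 - 121) = sqrt(420.0000) = 20.4939

20.4939


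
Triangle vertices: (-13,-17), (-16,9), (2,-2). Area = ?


-13*(9+ 2) = -143
-16*(-2+ 17) = -240
2*(-17-9) = -52
sum = -435
Area = |-435|/2 = 217.5000

217.5000 sq units


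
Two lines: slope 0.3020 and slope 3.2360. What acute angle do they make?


m1-m2 = -2.934
1+m1*m2 = 1.977272
tan(theta) = |-2.934/1.977272| = 1.483863
theta = arctan(|-2.934/1.977272|) = 56.0233 degrees (acute angle)

56.0233 degrees


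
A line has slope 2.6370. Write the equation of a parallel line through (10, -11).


Parallel lines have equal slopes.
m2 = 2.6370
b2 = -11 - 2.6370*10 = -37.3700

y = 2.6370x - 37.3700


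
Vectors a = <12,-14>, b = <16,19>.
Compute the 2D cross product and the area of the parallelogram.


cross = 12*19 + 14*16 = 228 + 224 = 452
Parallelogram area = |452| = 452

cross = 452, parallelogram area = 452


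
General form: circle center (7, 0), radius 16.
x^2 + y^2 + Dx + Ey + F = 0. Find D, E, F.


(x-7)^2 + (y-0)^2 = 16^2
D = -2h = -14, E = -2k = 0
F = h^2+k^2-r^2 = 49+0-256 = -207

D = -14, E = 0, F = -207


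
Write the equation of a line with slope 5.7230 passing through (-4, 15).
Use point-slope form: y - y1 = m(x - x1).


y - 15 = 5.7230(x + 4)
y = 5.7230x + 15 - 5.7230*(-4)
y = 5.7230x + 37.8920

y = 5.7230x + 37.8920
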